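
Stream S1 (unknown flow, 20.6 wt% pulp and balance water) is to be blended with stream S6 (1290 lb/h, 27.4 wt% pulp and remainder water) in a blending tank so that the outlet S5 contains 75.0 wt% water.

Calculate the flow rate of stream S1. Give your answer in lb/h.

703.6 lb/h

Let S1 be the unknown flow. Total out = 1290 + S1.
water balance: 936.54 + 0.794·S1 = 0.750·(1290 + S1)
(0.794 − 0.750)·S1 = 0.750×1290 − 936.54 = 30.96
S1 = 30.96 / 0.044 = 703.64 lb/h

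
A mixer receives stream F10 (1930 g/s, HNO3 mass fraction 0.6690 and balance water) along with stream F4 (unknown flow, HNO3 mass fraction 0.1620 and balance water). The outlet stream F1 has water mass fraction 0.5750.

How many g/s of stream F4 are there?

Let F4 be the unknown flow. Total out = 1930 + F4.
water balance: 638.83 + 0.838·F4 = 0.575·(1930 + F4)
(0.838 − 0.575)·F4 = 0.575×1930 − 638.83 = 470.92
F4 = 470.92 / 0.263 = 1790.6 g/s

1791 g/s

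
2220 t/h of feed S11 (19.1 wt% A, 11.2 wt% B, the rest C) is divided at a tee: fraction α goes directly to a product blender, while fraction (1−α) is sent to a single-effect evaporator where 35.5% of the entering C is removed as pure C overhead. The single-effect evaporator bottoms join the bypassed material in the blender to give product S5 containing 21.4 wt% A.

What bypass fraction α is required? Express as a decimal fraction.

0.566

All 2220×0.191 = 424.02 t/h of A reaches S5, so S5 = 424.02/0.214 = 1981.4 t/h and vapour = 238.6 t/h.
The evaporator receives (1−α)·2220 of feed at 0.697 C and removes 0.355 of that C:
0.355×0.697×(1−α)×2220 = 238.6
(1−α) = 238.6/549.31 = 0.4344;  α = 0.5656.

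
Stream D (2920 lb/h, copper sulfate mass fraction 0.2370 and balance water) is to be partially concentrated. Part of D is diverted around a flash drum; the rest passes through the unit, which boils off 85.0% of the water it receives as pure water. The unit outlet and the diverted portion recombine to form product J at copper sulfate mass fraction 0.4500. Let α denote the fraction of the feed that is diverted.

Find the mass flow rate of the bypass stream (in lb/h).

788.9 lb/h

All 2920×0.237 = 692.04 lb/h of copper sulfate reaches J, so J = 692.04/0.450 = 1537.9 lb/h and vapour = 1382.1 lb/h.
The evaporator receives (1−α)·2920 of feed at 0.763 water and removes 0.850 of that water:
0.850×0.763×(1−α)×2920 = 1382.1
(1−α) = 1382.1/1893.8 = 0.7298;  α = 0.2702.
Bypass flow = 0.2702×2920 = 788.89 lb/h.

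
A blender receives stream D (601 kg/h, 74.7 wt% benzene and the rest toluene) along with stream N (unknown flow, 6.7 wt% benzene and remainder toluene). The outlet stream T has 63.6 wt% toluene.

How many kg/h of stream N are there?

775 kg/h

Let N be the unknown flow. Total out = 601 + N.
toluene balance: 152.05 + 0.933·N = 0.636·(601 + N)
(0.933 − 0.636)·N = 0.636×601 − 152.05 = 230.18
N = 230.18 / 0.297 = 775.03 kg/h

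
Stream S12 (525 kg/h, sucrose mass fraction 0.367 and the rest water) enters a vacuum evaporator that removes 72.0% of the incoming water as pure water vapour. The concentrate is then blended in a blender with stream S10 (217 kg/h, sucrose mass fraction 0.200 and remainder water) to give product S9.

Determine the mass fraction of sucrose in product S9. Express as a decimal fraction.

0.470

Vapour removed = 0.720×0.633×525 = 239.27 kg/h; concentrate = 285.73 kg/h.
sucrose reaching the mixer = 192.67 (from concentrate) + 217×0.200 = 236.07 kg/h.
Product flow = 285.73 + 217 = 502.73 kg/h; sucrose fraction = 0.470.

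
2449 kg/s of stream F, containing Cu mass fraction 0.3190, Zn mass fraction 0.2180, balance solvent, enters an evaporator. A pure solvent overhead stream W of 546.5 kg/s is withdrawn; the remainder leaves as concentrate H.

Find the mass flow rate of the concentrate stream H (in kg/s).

1902 kg/s

Concentrate = 2449 − 546.5 = 1902.5 kg/s.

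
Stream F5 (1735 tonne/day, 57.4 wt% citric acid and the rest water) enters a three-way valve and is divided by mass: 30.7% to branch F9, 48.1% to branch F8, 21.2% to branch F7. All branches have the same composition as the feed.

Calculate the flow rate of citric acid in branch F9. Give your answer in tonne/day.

Branch F9 total = 0.307×1735 = 532.64 tonne/day.
citric acid in F9 = 0.574×532.64 = 305.74 tonne/day.

305.7 tonne/day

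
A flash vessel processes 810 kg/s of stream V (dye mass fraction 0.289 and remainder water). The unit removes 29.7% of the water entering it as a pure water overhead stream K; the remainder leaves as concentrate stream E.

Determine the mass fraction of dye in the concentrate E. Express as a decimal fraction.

0.366

dye is not removed: 810×0.289 = 234.09 kg/s of dye enters E.
water entering = 810×0.711 = 575.91 kg/s; overhead removed = 0.297×575.91 = 171.05 kg/s.
Concentrate = 810 − 171.05 = 638.95 kg/s.
Mass fraction = 234.09/638.95 = 0.366.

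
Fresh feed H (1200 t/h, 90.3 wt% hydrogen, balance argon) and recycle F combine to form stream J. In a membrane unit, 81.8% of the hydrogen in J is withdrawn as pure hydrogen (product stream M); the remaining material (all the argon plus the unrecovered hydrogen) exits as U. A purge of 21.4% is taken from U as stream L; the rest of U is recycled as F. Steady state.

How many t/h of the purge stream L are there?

165.6 t/h

argon enters only via H and leaves only via the purge: 1200×0.097 = 0.214×(argon in U), and the membrane unit passes all argon, so argon in J = argon in U = 543.93 t/h.
hydrogen in J: m_A = 1200×0.903 + (1−0.214)·(1−0.818)·m_A, so m_A = 1083.6/0.8569 = 1264.5 t/h.
U = (1−0.818)×1264.5 + 543.93 = 774.06 t/h.
Purge L = 0.214×774.06 = 165.65 t/h.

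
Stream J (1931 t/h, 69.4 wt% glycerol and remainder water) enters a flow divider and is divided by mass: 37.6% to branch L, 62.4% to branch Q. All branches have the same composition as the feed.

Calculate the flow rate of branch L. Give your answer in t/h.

726.1 t/h

Branch L flow = 0.376×1931 = 726.06 t/h.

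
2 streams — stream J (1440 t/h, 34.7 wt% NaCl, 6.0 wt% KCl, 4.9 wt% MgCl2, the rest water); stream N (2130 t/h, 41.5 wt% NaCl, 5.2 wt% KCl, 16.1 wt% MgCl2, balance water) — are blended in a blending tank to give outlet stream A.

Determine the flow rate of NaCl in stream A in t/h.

1384 t/h

NaCl out = NaCl in = 1440×0.347 + 2130×0.415 = 1383.6 t/h.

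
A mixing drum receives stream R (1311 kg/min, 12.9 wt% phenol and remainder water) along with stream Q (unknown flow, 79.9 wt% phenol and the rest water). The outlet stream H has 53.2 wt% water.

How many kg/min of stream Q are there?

Let Q be the unknown flow. Total out = 1311 + Q.
water balance: 1141.9 + 0.201·Q = 0.532·(1311 + Q)
(0.201 − 0.532)·Q = 0.532×1311 − 1141.9 = -444.43
Q = -444.43 / -0.331 = 1342.7 kg/min

1343 kg/min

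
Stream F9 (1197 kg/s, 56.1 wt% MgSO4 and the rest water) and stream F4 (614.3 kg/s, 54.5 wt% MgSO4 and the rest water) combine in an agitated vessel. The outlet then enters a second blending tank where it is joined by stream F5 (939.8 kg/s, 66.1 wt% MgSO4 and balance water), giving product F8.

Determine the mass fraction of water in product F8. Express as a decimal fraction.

Overall, product flow = 2751.1 kg/s.
water in = 1197×0.439 + 614.3×0.455 + 939.8×0.339 = 1123.6 kg/s.
water fraction in F8 = 0.408.

0.408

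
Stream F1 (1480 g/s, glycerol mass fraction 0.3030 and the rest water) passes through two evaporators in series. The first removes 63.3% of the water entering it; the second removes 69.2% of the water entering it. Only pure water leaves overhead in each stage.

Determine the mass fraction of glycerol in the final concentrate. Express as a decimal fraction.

0.7936

water in feed = 1480×0.697 = 1031.6 g/s.
After stage 1: water left = (1−0.633)×1031.6 = 378.58; stream total = 827.02 g/s.
After stage 2: water left = (1−0.692)×378.58 = 116.6; final concentrate = 565.04 g/s.
glycerol fraction = 448.44/565.04 = 0.7936.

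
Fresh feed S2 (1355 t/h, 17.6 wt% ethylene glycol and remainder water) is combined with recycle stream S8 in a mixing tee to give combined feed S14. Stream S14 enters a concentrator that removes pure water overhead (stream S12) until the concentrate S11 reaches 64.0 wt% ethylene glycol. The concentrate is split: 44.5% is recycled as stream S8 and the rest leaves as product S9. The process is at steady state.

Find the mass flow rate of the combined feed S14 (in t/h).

1654 t/h

Overall ethylene glycol balance (none leaves overhead): ethylene glycol in fresh feed = ethylene glycol in product, i.e. 1355×0.176 = (1−0.445)·S11·0.640.
S11 = 238.48/(0.640×0.555) = 671.4 t/h.
Recycle S8 = 0.445×671.4 = 298.77 t/h.
Combined feed S14 = 1355 + 298.77 = 1653.8 t/h.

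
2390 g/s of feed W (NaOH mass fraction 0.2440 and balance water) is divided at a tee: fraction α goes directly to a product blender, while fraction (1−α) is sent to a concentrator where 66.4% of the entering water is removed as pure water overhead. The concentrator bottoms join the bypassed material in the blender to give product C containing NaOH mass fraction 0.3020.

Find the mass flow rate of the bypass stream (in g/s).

1476 g/s

All 2390×0.244 = 583.16 g/s of NaOH reaches C, so C = 583.16/0.302 = 1931 g/s and vapour = 459.01 g/s.
The evaporator receives (1−α)·2390 of feed at 0.756 water and removes 0.664 of that water:
0.664×0.756×(1−α)×2390 = 459.01
(1−α) = 459.01/1199.7 = 0.3826;  α = 0.6174.
Bypass flow = 0.6174×2390 = 1475.6 g/s.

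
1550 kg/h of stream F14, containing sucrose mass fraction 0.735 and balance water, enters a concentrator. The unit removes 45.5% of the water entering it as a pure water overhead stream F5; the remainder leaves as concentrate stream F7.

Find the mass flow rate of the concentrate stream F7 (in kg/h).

1363 kg/h

water entering = 1550×0.265 = 410.75 kg/h; overhead removed = 0.455×410.75 = 186.89 kg/h.
Concentrate = 1550 − 186.89 = 1363.1 kg/h.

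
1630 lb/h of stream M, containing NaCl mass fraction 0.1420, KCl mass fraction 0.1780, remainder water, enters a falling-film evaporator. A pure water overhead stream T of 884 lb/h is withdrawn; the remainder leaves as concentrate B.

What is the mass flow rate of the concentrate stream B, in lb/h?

Concentrate = 1630 − 884 = 746 lb/h.

746 lb/h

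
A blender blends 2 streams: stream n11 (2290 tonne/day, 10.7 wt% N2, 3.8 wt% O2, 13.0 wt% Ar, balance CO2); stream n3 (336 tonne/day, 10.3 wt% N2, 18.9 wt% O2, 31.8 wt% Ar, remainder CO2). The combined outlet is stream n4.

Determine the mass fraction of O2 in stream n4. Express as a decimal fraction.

0.0573

Total flow out = 2290 + 336 = 2626 tonne/day.
O2 in = 2290×0.038 + 336×0.189 = 150.52 tonne/day.
O2 mass fraction in n4 = 150.52/2626 = 0.0573.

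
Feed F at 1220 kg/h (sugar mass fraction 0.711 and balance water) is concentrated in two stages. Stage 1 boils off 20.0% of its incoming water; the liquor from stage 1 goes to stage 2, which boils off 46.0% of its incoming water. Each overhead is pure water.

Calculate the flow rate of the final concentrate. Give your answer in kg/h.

water in feed = 1220×0.289 = 352.58 kg/h.
After stage 1: water left = (1−0.200)×352.58 = 282.06; stream total = 1149.5 kg/h.
After stage 2: water left = (1−0.460)×282.06 = 152.31; final concentrate = 1019.7 kg/h.

1020 kg/h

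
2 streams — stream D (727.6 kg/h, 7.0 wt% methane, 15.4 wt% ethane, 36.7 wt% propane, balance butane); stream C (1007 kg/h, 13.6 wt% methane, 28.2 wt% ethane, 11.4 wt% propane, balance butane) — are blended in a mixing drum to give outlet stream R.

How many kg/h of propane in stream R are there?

381.8 kg/h

propane out = propane in = 727.6×0.367 + 1007×0.114 = 381.83 kg/h.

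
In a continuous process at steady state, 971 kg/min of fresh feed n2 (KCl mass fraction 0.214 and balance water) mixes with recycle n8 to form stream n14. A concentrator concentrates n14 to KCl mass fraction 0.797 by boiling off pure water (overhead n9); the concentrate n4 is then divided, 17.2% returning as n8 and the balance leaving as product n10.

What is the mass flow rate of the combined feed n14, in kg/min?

1025 kg/min

Overall KCl balance (none leaves overhead): KCl in fresh feed = KCl in product, i.e. 971×0.214 = (1−0.172)·n4·0.797.
n4 = 207.79/(0.797×0.828) = 314.88 kg/min.
Recycle n8 = 0.172×314.88 = 54.159 kg/min.
Combined feed n14 = 971 + 54.159 = 1025.2 kg/min.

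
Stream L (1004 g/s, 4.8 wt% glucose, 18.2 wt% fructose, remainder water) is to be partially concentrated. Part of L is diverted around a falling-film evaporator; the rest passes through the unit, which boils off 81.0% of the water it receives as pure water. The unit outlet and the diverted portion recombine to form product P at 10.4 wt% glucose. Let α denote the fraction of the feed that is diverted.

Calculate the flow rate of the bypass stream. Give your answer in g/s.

All 1004×0.048 = 48.192 g/s of glucose reaches P, so P = 48.192/0.104 = 463.38 g/s and vapour = 540.62 g/s.
The evaporator receives (1−α)·1004 of feed at 0.770 water and removes 0.810 of that water:
0.810×0.770×(1−α)×1004 = 540.62
(1−α) = 540.62/626.19 = 0.8633;  α = 0.1367.
Bypass flow = 0.1367×1004 = 137.21 g/s.

137.2 g/s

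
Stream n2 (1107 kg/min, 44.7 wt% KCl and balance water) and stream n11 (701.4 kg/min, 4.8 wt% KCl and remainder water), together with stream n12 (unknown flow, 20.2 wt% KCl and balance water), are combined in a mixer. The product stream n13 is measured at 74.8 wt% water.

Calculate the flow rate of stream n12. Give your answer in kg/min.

1456 kg/min

Let n12 be the unknown flow. Total out = 1808.4 + n12.
water balance: 1279.9 + 0.798·n12 = 0.748·(1808.4 + n12)
(0.798 − 0.748)·n12 = 0.748×1808.4 − 1279.9 = 72.779
n12 = 72.779 / 0.050 = 1455.6 kg/min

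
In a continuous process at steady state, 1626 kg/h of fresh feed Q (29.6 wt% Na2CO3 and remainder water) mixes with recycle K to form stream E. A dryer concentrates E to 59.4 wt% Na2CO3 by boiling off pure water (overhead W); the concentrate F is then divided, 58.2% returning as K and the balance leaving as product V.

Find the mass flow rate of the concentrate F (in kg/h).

Overall Na2CO3 balance (none leaves overhead): Na2CO3 in fresh feed = Na2CO3 in product, i.e. 1626×0.296 = (1−0.582)·F·0.594.
F = 481.3/(0.594×0.418) = 1938.4 kg/h.

1938 kg/h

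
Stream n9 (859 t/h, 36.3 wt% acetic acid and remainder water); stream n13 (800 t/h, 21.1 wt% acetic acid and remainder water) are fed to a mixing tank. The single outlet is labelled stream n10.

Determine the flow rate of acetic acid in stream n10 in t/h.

acetic acid out = acetic acid in = 859×0.363 + 800×0.211 = 480.62 t/h.

480.6 t/h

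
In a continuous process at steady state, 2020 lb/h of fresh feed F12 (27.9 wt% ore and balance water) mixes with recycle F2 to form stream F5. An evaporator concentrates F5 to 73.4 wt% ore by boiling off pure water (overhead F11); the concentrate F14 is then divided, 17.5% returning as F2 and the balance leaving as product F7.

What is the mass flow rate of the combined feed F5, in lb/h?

2183 lb/h

Overall ore balance (none leaves overhead): ore in fresh feed = ore in product, i.e. 2020×0.279 = (1−0.175)·F14·0.734.
F14 = 563.58/(0.734×0.825) = 930.69 lb/h.
Recycle F2 = 0.175×930.69 = 162.87 lb/h.
Combined feed F5 = 2020 + 162.87 = 2182.9 lb/h.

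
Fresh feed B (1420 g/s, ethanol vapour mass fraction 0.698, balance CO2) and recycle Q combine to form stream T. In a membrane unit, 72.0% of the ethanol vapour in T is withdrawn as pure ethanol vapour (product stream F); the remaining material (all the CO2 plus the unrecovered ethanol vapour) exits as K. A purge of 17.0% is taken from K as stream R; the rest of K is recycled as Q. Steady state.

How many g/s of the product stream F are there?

ethanol vapour in T: m_A = 1420×0.698 + (1−0.170)·(1−0.720)·m_A, so m_A = 991.16/0.7676 = 1291.2 g/s.
Product F = 0.720×1291.2 = 929.7 g/s.

929.7 g/s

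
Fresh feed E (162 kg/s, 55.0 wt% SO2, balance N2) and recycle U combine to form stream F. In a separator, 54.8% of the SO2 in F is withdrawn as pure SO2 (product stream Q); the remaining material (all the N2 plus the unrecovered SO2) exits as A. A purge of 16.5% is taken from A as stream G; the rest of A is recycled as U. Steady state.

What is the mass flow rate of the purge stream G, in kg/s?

N2 enters only via E and leaves only via the purge: 162×0.450 = 0.165×(N2 in A), and the separator passes all N2, so N2 in F = N2 in A = 441.82 kg/s.
SO2 in F: m_A = 162×0.550 + (1−0.165)·(1−0.548)·m_A, so m_A = 89.1/0.6226 = 143.11 kg/s.
A = (1−0.548)×143.11 + 441.82 = 506.51 kg/s.
Purge G = 0.165×506.51 = 83.573 kg/s.

83.57 kg/s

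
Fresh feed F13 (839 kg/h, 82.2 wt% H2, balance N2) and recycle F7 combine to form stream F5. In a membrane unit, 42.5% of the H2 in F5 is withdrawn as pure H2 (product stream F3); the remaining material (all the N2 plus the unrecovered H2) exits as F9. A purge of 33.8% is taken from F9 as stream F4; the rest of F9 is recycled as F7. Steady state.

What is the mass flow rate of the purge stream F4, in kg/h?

N2 enters only via F13 and leaves only via the purge: 839×0.178 = 0.338×(N2 in F9), and the membrane unit passes all N2, so N2 in F5 = N2 in F9 = 441.84 kg/h.
H2 in F5: m_A = 839×0.822 + (1−0.338)·(1−0.425)·m_A, so m_A = 689.66/0.6194 = 1113.5 kg/h.
F9 = (1−0.425)×1113.5 + 441.84 = 1082.1 kg/h.
Purge F4 = 0.338×1082.1 = 365.75 kg/h.

365.8 kg/h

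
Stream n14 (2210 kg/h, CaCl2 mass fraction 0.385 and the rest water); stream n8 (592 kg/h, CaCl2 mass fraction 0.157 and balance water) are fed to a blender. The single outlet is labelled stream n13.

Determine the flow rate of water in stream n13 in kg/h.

water out = water in = 2210×0.615 + 592×0.843 = 1858.2 kg/h.

1858 kg/h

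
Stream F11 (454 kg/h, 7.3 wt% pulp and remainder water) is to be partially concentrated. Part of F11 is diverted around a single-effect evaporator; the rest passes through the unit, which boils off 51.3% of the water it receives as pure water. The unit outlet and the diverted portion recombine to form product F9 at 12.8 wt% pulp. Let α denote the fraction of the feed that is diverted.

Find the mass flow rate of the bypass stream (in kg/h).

43.79 kg/h

All 454×0.073 = 33.142 kg/h of pulp reaches F9, so F9 = 33.142/0.128 = 258.92 kg/h and vapour = 195.08 kg/h.
The evaporator receives (1−α)·454 of feed at 0.927 water and removes 0.513 of that water:
0.513×0.927×(1−α)×454 = 195.08
(1−α) = 195.08/215.9 = 0.9036;  α = 0.0964.
Bypass flow = 0.0964×454 = 43.785 kg/h.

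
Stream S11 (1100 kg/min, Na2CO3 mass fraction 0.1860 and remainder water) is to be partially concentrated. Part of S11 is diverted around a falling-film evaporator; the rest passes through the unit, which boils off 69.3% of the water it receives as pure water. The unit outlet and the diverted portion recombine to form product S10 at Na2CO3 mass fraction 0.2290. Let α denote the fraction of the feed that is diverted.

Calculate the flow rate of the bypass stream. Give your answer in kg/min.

All 1100×0.186 = 204.6 kg/min of Na2CO3 reaches S10, so S10 = 204.6/0.229 = 893.45 kg/min and vapour = 206.55 kg/min.
The evaporator receives (1−α)·1100 of feed at 0.814 water and removes 0.693 of that water:
0.693×0.814×(1−α)×1100 = 206.55
(1−α) = 206.55/620.51 = 0.3329;  α = 0.6671.
Bypass flow = 0.6671×1100 = 733.84 kg/min.

733.8 kg/min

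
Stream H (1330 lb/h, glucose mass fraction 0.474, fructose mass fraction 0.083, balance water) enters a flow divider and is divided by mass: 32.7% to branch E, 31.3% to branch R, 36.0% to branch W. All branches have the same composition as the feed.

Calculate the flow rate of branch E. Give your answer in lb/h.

434.9 lb/h

Branch E flow = 0.327×1330 = 434.91 lb/h.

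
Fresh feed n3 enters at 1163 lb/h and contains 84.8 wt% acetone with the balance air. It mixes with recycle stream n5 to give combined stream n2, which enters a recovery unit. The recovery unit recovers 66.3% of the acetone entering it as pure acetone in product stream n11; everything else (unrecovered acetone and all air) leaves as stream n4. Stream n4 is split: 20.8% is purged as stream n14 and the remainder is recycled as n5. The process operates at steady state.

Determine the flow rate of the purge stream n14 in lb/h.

271.1 lb/h

air enters only via n3 and leaves only via the purge: 1163×0.152 = 0.208×(air in n4), and the recovery unit passes all air, so air in n2 = air in n4 = 849.88 lb/h.
acetone in n2: m_A = 1163×0.848 + (1−0.208)·(1−0.663)·m_A, so m_A = 986.22/0.7331 = 1345.3 lb/h.
n4 = (1−0.663)×1345.3 + 849.88 = 1303.2 lb/h.
Purge n14 = 0.208×1303.2 = 271.08 lb/h.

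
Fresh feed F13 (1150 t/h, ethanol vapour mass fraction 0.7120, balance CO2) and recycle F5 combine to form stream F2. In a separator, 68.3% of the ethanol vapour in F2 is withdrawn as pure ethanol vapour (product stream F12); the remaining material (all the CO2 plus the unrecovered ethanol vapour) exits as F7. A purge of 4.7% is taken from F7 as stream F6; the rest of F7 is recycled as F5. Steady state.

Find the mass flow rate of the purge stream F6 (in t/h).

348.7 t/h

CO2 enters only via F13 and leaves only via the purge: 1150×0.288 = 0.047×(CO2 in F7), and the separator passes all CO2, so CO2 in F2 = CO2 in F7 = 7046.8 t/h.
ethanol vapour in F2: m_A = 1150×0.712 + (1−0.047)·(1−0.683)·m_A, so m_A = 818.8/0.6979 = 1173.2 t/h.
F7 = (1−0.683)×1173.2 + 7046.8 = 7418.7 t/h.
Purge F6 = 0.047×7418.7 = 348.68 t/h.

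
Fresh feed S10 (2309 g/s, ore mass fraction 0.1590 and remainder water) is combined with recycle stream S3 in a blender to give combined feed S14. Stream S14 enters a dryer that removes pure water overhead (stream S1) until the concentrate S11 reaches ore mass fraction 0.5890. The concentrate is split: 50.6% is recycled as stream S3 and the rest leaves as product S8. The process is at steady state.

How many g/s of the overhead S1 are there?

1686 g/s

Overall ore balance (none leaves overhead): ore in fresh feed = ore in product, i.e. 2309×0.159 = (1−0.506)·S11·0.589.
S11 = 367.13/(0.589×0.494) = 1261.8 g/s.
Recycle S3 = 0.506×1261.8 = 638.45 g/s.
Combined feed S14 = 2309 + 638.45 = 2947.5 g/s.
Overhead S1 = S14 − S11 = 2947.5 − 1261.8 = 1685.7 g/s.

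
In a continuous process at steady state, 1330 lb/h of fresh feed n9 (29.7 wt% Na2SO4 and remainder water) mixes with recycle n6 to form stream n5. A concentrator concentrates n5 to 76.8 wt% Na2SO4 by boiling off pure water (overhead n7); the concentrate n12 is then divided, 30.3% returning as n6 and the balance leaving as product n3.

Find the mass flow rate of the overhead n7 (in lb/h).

Overall Na2SO4 balance (none leaves overhead): Na2SO4 in fresh feed = Na2SO4 in product, i.e. 1330×0.297 = (1−0.303)·n12·0.768.
n12 = 395.01/(0.768×0.697) = 737.93 lb/h.
Recycle n6 = 0.303×737.93 = 223.59 lb/h.
Combined feed n5 = 1330 + 223.59 = 1553.6 lb/h.
Overhead n7 = n5 − n12 = 1553.6 − 737.93 = 815.66 lb/h.

815.7 lb/h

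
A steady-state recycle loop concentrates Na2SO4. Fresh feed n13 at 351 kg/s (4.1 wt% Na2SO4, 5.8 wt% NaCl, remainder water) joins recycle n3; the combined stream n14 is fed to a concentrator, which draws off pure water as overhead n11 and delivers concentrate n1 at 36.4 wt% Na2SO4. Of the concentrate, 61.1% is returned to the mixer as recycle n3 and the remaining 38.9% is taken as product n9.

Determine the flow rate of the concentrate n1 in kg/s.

Overall Na2SO4 balance (none leaves overhead): Na2SO4 in fresh feed = Na2SO4 in product, i.e. 351×0.041 = (1−0.611)·n1·0.364.
n1 = 14.391/(0.364×0.389) = 101.63 kg/s.

101.6 kg/s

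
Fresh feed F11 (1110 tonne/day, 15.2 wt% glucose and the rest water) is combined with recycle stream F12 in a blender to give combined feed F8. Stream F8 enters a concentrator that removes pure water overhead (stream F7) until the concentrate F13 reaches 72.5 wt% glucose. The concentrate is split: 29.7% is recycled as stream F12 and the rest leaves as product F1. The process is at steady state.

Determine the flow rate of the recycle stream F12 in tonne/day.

98.32 tonne/day

Overall glucose balance (none leaves overhead): glucose in fresh feed = glucose in product, i.e. 1110×0.152 = (1−0.297)·F13·0.725.
F13 = 168.72/(0.725×0.703) = 331.03 tonne/day.
Recycle F12 = 0.297×331.03 = 98.317 tonne/day.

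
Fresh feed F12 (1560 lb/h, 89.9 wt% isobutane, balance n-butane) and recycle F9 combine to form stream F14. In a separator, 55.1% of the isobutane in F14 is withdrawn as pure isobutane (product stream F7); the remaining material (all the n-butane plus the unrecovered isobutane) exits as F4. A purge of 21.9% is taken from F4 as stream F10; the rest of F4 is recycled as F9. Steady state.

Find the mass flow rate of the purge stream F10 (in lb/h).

n-butane enters only via F12 and leaves only via the purge: 1560×0.101 = 0.219×(n-butane in F4), and the separator passes all n-butane, so n-butane in F14 = n-butane in F4 = 719.45 lb/h.
isobutane in F14: m_A = 1560×0.899 + (1−0.219)·(1−0.551)·m_A, so m_A = 1402.4/0.6493 = 2159.8 lb/h.
F4 = (1−0.551)×2159.8 + 719.45 = 1689.2 lb/h.
Purge F10 = 0.219×1689.2 = 369.94 lb/h.

369.9 lb/h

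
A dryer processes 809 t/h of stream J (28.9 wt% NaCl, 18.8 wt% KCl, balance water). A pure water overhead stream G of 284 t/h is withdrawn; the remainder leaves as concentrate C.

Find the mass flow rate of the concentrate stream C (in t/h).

525 t/h

Concentrate = 809 − 284 = 525 t/h.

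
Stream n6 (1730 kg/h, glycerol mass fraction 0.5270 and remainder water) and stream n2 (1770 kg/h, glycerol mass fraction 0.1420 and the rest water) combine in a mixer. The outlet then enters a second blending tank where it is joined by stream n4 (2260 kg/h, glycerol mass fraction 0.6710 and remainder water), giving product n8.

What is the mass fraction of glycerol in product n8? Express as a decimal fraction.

0.4652

Overall, product flow = 5760 kg/h.
glycerol in = 1730×0.527 + 1770×0.142 + 2260×0.671 = 2679.5 kg/h.
glycerol fraction in n8 = 0.4652.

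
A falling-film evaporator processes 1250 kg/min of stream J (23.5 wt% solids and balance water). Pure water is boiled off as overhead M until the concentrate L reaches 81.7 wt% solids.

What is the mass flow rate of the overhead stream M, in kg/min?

890.5 kg/min

solids is conserved: 1250×0.235 = 293.75 kg/min all reports to the concentrate.
Concentrate = 293.75/(target fraction) = 359.55 kg/min.
Overhead = 1250 − 359.55 = 890.45 kg/min.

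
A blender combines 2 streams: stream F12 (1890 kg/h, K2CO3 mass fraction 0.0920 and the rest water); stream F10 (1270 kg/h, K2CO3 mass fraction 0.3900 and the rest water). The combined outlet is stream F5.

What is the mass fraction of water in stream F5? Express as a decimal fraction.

Total flow out = 1890 + 1270 = 3160 kg/h.
water in = 1890×0.908 + 1270×0.610 = 2490.8 kg/h.
water mass fraction in F5 = 2490.8/3160 = 0.7882.

0.7882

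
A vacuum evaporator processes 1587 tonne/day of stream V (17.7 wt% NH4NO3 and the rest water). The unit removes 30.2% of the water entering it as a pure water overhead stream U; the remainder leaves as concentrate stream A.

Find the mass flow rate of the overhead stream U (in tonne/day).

394.4 tonne/day

water entering = 1587×0.823 = 1306.1 tonne/day; overhead removed = 0.302×1306.1 = 394.44 tonne/day.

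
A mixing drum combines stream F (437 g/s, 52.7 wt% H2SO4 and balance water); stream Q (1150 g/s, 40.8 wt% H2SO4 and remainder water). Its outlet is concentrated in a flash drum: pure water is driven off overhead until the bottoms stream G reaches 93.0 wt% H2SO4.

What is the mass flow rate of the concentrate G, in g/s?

752.1 g/s

H2SO4 entering = 437×0.527 + 1150×0.408 = 699.5 g/s.
All H2SO4 reports to G, so G = 699.5/0.930 = 752.15 g/s.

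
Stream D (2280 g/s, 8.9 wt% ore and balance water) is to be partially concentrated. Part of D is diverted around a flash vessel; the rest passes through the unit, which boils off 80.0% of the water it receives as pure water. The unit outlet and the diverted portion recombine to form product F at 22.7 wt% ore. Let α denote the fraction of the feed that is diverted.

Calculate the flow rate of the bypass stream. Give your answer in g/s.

All 2280×0.089 = 202.92 g/s of ore reaches F, so F = 202.92/0.227 = 893.92 g/s and vapour = 1386.1 g/s.
The evaporator receives (1−α)·2280 of feed at 0.911 water and removes 0.800 of that water:
0.800×0.911×(1−α)×2280 = 1386.1
(1−α) = 1386.1/1661.7 = 0.8342;  α = 0.1658.
Bypass flow = 0.1658×2280 = 378.13 g/s.

378.1 g/s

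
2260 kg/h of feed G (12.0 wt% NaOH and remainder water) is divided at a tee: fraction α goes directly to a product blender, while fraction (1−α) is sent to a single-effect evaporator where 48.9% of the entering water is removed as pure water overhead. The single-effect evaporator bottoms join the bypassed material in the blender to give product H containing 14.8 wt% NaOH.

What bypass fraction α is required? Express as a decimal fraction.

0.560

All 2260×0.120 = 271.2 kg/h of NaOH reaches H, so H = 271.2/0.148 = 1832.4 kg/h and vapour = 427.57 kg/h.
The evaporator receives (1−α)·2260 of feed at 0.880 water and removes 0.489 of that water:
0.489×0.880×(1−α)×2260 = 427.57
(1−α) = 427.57/972.52 = 0.4396;  α = 0.5604.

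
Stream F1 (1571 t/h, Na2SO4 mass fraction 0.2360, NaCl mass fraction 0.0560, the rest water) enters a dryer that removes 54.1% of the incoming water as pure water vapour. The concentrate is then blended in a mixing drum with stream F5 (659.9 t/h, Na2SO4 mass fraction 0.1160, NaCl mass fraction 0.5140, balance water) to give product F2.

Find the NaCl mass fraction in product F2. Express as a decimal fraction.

Vapour removed = 0.541×0.708×1571 = 601.74 t/h; concentrate = 969.26 t/h.
NaCl reaching the mixer = 87.976 (from concentrate) + 659.9×0.514 = 427.16 t/h.
Product flow = 969.26 + 659.9 = 1629.2 t/h; NaCl fraction = 0.2622.

0.2622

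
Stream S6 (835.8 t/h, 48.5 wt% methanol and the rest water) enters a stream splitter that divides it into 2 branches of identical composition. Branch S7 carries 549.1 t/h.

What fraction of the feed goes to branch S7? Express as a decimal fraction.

Fraction to S7 = 549.1/835.8 = 0.6570.

0.657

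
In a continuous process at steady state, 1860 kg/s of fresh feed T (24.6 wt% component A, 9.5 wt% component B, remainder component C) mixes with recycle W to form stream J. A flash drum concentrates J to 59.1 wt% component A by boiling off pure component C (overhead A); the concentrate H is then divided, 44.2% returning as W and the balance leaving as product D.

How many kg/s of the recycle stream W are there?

Overall component A balance (none leaves overhead): component A in fresh feed = component A in product, i.e. 1860×0.246 = (1−0.442)·H·0.591.
H = 457.56/(0.591×0.558) = 1387.5 kg/s.
Recycle W = 0.442×1387.5 = 613.27 kg/s.

613.3 kg/s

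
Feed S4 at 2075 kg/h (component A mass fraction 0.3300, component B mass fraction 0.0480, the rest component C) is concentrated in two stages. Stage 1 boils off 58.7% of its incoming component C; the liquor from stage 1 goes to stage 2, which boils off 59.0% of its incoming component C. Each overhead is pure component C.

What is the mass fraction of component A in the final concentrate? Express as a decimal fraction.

component C in feed = 2075×0.622 = 1290.7 kg/h.
After stage 1: component C left = (1−0.587)×1290.7 = 533.04; stream total = 1317.4 kg/h.
After stage 2: component C left = (1−0.590)×533.04 = 218.55; final concentrate = 1002.9 kg/h.
component A fraction = 684.75/1002.9 = 0.6828.

0.6828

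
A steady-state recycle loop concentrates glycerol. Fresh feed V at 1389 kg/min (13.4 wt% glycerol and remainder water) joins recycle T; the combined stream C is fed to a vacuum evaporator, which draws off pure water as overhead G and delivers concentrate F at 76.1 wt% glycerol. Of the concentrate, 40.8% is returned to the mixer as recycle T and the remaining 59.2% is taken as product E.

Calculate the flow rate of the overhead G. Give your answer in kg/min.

1144 kg/min

Overall glycerol balance (none leaves overhead): glycerol in fresh feed = glycerol in product, i.e. 1389×0.134 = (1−0.408)·F·0.761.
F = 186.13/(0.761×0.592) = 413.14 kg/min.
Recycle T = 0.408×413.14 = 168.56 kg/min.
Combined feed C = 1389 + 168.56 = 1557.6 kg/min.
Overhead G = C − F = 1557.6 − 413.14 = 1144.4 kg/min.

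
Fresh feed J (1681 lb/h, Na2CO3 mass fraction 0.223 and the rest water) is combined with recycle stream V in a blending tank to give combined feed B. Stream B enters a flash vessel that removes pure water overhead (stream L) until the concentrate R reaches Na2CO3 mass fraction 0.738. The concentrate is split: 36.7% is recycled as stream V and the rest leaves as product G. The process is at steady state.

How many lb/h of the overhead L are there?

1173 lb/h

Overall Na2CO3 balance (none leaves overhead): Na2CO3 in fresh feed = Na2CO3 in product, i.e. 1681×0.223 = (1−0.367)·R·0.738.
R = 374.86/(0.738×0.633) = 802.44 lb/h.
Recycle V = 0.367×802.44 = 294.5 lb/h.
Combined feed B = 1681 + 294.5 = 1975.5 lb/h.
Overhead L = B − R = 1975.5 − 802.44 = 1173.1 lb/h.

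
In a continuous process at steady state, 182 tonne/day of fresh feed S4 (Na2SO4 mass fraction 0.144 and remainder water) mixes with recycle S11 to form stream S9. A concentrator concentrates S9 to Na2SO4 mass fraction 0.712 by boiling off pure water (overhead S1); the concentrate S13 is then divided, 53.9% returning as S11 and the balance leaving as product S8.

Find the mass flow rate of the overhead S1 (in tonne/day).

145.2 tonne/day

Overall Na2SO4 balance (none leaves overhead): Na2SO4 in fresh feed = Na2SO4 in product, i.e. 182×0.144 = (1−0.539)·S13·0.712.
S13 = 26.208/(0.712×0.461) = 79.846 tonne/day.
Recycle S11 = 0.539×79.846 = 43.037 tonne/day.
Combined feed S9 = 182 + 43.037 = 225.04 tonne/day.
Overhead S1 = S9 − S13 = 225.04 − 79.846 = 145.19 tonne/day.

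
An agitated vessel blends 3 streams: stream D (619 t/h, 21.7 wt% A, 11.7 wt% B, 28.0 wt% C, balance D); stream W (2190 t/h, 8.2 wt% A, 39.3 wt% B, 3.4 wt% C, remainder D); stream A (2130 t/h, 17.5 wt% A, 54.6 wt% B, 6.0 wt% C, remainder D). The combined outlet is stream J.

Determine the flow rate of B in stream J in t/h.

2096 t/h

B out = B in = 619×0.117 + 2190×0.393 + 2130×0.546 = 2096.1 t/h.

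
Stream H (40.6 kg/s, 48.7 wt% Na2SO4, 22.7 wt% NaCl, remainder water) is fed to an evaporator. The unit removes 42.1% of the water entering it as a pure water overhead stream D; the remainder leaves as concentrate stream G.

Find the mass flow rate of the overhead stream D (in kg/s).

water entering = 40.6×0.286 = 11.612 kg/s; overhead removed = 0.421×11.612 = 4.8885 kg/s.

4.888 kg/s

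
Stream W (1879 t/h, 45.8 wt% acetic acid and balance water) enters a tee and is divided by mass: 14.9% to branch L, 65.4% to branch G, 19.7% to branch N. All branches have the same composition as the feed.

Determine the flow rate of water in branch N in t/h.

200.6 t/h

Branch N total = 0.197×1879 = 370.16 t/h.
water in N = 0.542×370.16 = 200.63 t/h.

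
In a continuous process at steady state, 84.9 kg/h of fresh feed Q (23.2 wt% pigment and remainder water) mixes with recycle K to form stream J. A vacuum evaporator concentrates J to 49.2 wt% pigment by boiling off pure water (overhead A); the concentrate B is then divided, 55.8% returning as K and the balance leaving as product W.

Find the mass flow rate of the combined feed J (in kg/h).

Overall pigment balance (none leaves overhead): pigment in fresh feed = pigment in product, i.e. 84.9×0.232 = (1−0.558)·B·0.492.
B = 19.697/(0.492×0.442) = 90.575 kg/h.
Recycle K = 0.558×90.575 = 50.541 kg/h.
Combined feed J = 84.9 + 50.541 = 135.44 kg/h.

135.4 kg/h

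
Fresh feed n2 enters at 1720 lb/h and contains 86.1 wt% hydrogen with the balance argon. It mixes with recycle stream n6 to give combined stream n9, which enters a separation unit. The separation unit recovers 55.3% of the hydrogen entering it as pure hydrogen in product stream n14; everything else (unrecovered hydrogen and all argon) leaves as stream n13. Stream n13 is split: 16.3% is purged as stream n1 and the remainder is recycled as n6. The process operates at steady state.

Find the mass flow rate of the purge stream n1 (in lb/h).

argon enters only via n2 and leaves only via the purge: 1720×0.139 = 0.163×(argon in n13), and the separation unit passes all argon, so argon in n9 = argon in n13 = 1466.7 lb/h.
hydrogen in n9: m_A = 1720×0.861 + (1−0.163)·(1−0.553)·m_A, so m_A = 1480.9/0.6259 = 2366.2 lb/h.
n13 = (1−0.553)×2366.2 + 1466.7 = 2524.4 lb/h.
Purge n1 = 0.163×2524.4 = 411.48 lb/h.

411.5 lb/h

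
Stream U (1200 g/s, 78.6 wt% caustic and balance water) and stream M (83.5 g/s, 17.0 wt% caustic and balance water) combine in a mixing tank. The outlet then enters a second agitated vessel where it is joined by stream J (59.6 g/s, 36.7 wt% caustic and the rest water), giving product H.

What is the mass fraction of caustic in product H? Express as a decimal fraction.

Overall, product flow = 1343.1 g/s.
caustic in = 1200×0.786 + 83.5×0.170 + 59.6×0.367 = 979.27 g/s.
caustic fraction in H = 0.729.

0.729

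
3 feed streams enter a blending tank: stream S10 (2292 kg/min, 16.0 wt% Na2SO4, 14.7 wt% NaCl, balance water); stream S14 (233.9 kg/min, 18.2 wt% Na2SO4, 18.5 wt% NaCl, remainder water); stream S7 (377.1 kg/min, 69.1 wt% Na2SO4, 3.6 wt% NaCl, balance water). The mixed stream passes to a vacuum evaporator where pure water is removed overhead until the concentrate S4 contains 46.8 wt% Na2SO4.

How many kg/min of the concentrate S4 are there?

Na2SO4 entering = 2292×0.160 + 233.9×0.182 + 377.1×0.691 = 669.87 kg/min.
All Na2SO4 reports to S4, so S4 = 669.87/0.468 = 1431.3 kg/min.

1431 kg/min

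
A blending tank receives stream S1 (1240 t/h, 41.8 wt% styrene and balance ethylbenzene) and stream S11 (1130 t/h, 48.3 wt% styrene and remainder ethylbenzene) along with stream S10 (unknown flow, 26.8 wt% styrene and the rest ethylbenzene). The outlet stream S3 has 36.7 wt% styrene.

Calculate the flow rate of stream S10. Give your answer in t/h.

1963 t/h

Let S10 be the unknown flow. Total out = 2370 + S10.
styrene balance: 1064.1 + 0.268·S10 = 0.367·(2370 + S10)
(0.268 − 0.367)·S10 = 0.367×2370 − 1064.1 = -194.32
S10 = -194.32 / -0.099 = 1962.8 t/h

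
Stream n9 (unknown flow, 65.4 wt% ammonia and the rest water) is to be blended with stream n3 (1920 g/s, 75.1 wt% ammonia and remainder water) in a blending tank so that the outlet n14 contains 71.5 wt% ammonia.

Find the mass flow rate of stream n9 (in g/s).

Let n9 be the unknown flow. Total out = 1920 + n9.
ammonia balance: 1441.9 + 0.654·n9 = 0.715·(1920 + n9)
(0.654 − 0.715)·n9 = 0.715×1920 − 1441.9 = -69.12
n9 = -69.12 / -0.061 = 1133.1 g/s

1133 g/s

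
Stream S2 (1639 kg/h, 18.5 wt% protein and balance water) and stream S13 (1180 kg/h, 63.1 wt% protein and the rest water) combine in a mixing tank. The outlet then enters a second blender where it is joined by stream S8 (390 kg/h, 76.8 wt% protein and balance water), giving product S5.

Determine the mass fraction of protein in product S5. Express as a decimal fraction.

0.420

Overall, product flow = 3209 kg/h.
protein in = 1639×0.185 + 1180×0.631 + 390×0.768 = 1347.3 kg/h.
protein fraction in S5 = 0.420.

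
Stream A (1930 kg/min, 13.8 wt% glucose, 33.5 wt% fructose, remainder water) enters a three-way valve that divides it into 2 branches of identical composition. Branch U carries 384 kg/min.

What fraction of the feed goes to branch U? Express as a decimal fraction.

0.199

Fraction to U = 384/1930 = 0.1990.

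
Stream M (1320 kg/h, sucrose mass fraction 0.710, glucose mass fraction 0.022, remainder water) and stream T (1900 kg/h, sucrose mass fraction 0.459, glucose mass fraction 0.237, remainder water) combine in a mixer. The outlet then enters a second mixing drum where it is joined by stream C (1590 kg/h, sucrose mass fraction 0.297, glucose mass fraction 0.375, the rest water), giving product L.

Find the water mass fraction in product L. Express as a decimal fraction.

0.302

Overall, product flow = 4810 kg/h.
water in = 1320×0.268 + 1900×0.304 + 1590×0.328 = 1452.9 kg/h.
water fraction in L = 0.302.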